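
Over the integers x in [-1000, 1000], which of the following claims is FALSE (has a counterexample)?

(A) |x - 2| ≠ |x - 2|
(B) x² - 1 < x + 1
(A) x = 0: LHS = |0 - 2| = |-2| = 2, RHS = |0 - 2| = |-2| = 2; 2 ≠ 2 — FAILS
(B) x = -1: LHS = (-1)² - 1 = 0, RHS = (-1) + 1 = 0; 0 < 0 — FAILS

Answer: Both A and B are false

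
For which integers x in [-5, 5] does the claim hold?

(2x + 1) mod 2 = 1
For a polynomial with integer coefficients, its value mod 2 depends only on x mod 2, so it suffices to check one representative of each residue class, x = 0, 1:
x = 0: LHS = (2·0 + 1) mod 2 = 1 mod 2 = 1; 1 = 1 — holds
x = 1: LHS = (2·1 + 1) mod 2 = 3 mod 2 = 1; 1 = 1 — holds
The relation holds in every residue class, so the relation holds for every integer in [-5, 5].

Answer: All integers in [-5, 5]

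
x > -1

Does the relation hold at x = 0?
x = 0: 0 > -1 — holds

The relation is satisfied at x = 0.

Answer: Yes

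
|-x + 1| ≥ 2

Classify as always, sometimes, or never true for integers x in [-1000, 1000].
Holds at x = -1: LHS = |-(-1) + 1| = |2| = 2; 2 ≥ 2 — holds
Fails at x = 0: LHS = |-0 + 1| = |1| = 1; 1 ≥ 2 — FAILS
It is satisfied by some integers in the range but not all.

Answer: Sometimes true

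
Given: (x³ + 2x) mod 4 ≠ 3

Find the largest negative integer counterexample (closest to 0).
Testing negative integers from -1 downward:
x = -1: LHS = ((-1)³ + 2·(-1)) mod 4 = (-3) mod 4 = 1; 1 ≠ 3 — holds
x = -2: LHS = ((-2)³ + 2·(-2)) mod 4 = (-12) mod 4 = 0; 0 ≠ 3 — holds
x = -3: LHS = ((-3)³ + 2·(-3)) mod 4 = (-33) mod 4 = 3; 3 ≠ 3 — FAILS  ← closest negative counterexample to 0

Answer: x = -3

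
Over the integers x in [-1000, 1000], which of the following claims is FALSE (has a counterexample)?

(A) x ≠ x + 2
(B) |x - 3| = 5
(A) Over all integers in [-1000, 1000], LHS − RHS is always negative; it is closest to 0 at x = 0, where it equals -2:
x = 0: RHS = 0 + 2 = 2; 0 ≠ 2 — holds
At the ends of the range:
x = -1000: RHS = (-1000) + 2 = -998; -1000 ≠ -998 — holds
x = 1000: RHS = 1000 + 2 = 1002; 1000 ≠ 1002 — holds
Hence LHS − RHS is never 0, i.e. the two sides are never equal, so the relation holds for every integer in [-1000, 1000].

(B) x = 0: LHS = |0 - 3| = |-3| = 3; 3 = 5 — FAILS

Only (B) has a counterexample.

Answer: B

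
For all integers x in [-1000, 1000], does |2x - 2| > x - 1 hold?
The claim fails at x = 1:
x = 1: LHS = |2·1 - 2| = |0| = 0, RHS = 1 - 1 = 0; 0 > 0 — FAILS

Because a single integer refutes it, the statement is false.

Answer: False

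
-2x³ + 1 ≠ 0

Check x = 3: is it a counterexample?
Substitute x = 3 into the relation:
x = 3: LHS = -2·3³ + 1 = -53; -53 ≠ 0 — holds

The relation holds at x = 3, so it is not a counterexample.

Answer: No, x = 3 is not a counterexample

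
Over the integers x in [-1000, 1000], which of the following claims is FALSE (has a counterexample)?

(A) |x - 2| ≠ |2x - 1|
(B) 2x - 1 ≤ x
(A) x = 1: LHS = |1 - 2| = |-1| = 1, RHS = |2·1 - 1| = |1| = 1; 1 ≠ 1 — FAILS
(B) x = 2: LHS = 2·2 - 1 = 3; 3 ≤ 2 — FAILS

Answer: Both A and B are false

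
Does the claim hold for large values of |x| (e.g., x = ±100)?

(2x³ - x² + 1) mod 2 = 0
x = 100: LHS = (2·100³ - 100² + 1) mod 2 = 1990001 mod 2 = 1; 1 = 0 — FAILS
x = -100: LHS = (2·(-100)³ - (-100)² + 1) mod 2 = (-2009999) mod 2 = 1; 1 = 0 — FAILS

Answer: No, fails for both x = 100 and x = -100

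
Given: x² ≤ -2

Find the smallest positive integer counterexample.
Testing positive integers:
x = 1: LHS = 1² = 1; 1 ≤ -2 — FAILS  ← smallest positive counterexample

Answer: x = 1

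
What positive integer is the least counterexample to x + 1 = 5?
Testing positive integers:
x = 1: LHS = 1 + 1 = 2; 2 = 5 — FAILS  ← smallest positive counterexample

Answer: x = 1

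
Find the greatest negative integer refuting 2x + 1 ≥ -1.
Testing negative integers from -1 downward:
x = -1: LHS = 2·(-1) + 1 = -1; -1 ≥ -1 — holds
x = -2: LHS = 2·(-2) + 1 = -3; -3 ≥ -1 — FAILS  ← closest negative counterexample to 0

Answer: x = -2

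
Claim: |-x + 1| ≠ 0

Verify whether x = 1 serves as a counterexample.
Substitute x = 1 into the relation:
x = 1: LHS = |-1 + 1| = |0| = 0; 0 ≠ 0 — FAILS

Since the claim fails at x = 1, this value is a counterexample.

Answer: Yes, x = 1 is a counterexample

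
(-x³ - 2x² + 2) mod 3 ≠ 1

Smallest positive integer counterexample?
Testing positive integers:
x = 1: LHS = (-1³ - 2·1² + 2) mod 3 = (-1) mod 3 = 2; 2 ≠ 1 — holds
x = 2: LHS = (-2³ - 2·2² + 2) mod 3 = (-14) mod 3 = 1; 1 ≠ 1 — FAILS  ← smallest positive counterexample

Answer: x = 2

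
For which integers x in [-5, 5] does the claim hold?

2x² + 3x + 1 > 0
Holds for: {-5, -4, -3, -2, 0, 1, 2, 3, 4, 5}
Fails for: {-1}

Answer: {-5, -4, -3, -2, 0, 1, 2, 3, 4, 5}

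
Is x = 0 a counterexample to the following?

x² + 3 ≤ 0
Substitute x = 0 into the relation:
x = 0: LHS = 0² + 3 = 3; 3 ≤ 0 — FAILS

Since the claim fails at x = 0, this value is a counterexample.

Answer: Yes, x = 0 is a counterexample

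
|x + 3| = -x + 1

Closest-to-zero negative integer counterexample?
Testing negative integers from -1 downward:
x = -1: LHS = |(-1) + 3| = |2| = 2, RHS = -(-1) + 1 = 2; 2 = 2 — holds
x = -2: LHS = |(-2) + 3| = |1| = 1, RHS = -(-2) + 1 = 3; 1 = 3 — FAILS  ← closest negative counterexample to 0

Answer: x = -2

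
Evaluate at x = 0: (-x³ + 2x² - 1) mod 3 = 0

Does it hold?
x = 0: LHS = (-0³ + 2·0² - 1) mod 3 = (-1) mod 3 = 2; 2 = 0 — FAILS

The relation fails at x = 0, so x = 0 is a counterexample.

Answer: No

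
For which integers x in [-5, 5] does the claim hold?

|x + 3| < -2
An absolute value is never negative, so the left side is ≥ 0 for every x, while the right side is -2. Tightest case in [-5, 5] is x = -3:
x = -3: LHS = |(-3) + 3| = |0| = 0; 0 < -2 — FAILS
Hence LHS − RHS is never negative, i.e. LHS ≥ RHS throughout, so the claimed relation (<) fails for every integer in [-5, 5].

Answer: None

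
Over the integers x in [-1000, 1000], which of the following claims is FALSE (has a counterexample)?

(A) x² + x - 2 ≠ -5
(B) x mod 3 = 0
(A) Over all integers in [-1000, 1000], LHS − RHS is always positive; it is smallest at x = 0, where it equals 3:
x = 0: LHS = 0² + 0 - 2 = -2; -2 ≠ -5 — holds
At the ends of the range:
x = -1000: LHS = (-1000)² + (-1000) - 2 = 998998; 998998 ≠ -5 — holds
x = 1000: LHS = 1000² + 1000 - 2 = 1000998; 1000998 ≠ -5 — holds
Hence LHS − RHS is never 0, i.e. the two sides are never equal, so the relation holds for every integer in [-1000, 1000].

(B) x = 1: LHS = 1 mod 3 = 1; 1 = 0 — FAILS

Only (B) has a counterexample.

Answer: B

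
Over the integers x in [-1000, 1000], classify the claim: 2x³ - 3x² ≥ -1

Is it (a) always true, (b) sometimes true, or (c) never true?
Holds at x = 0: LHS = 2·0³ - 3·0² = 0; 0 ≥ -1 — holds
Fails at x = -1: LHS = 2·(-1)³ - 3·(-1)² = -5; -5 ≥ -1 — FAILS
It is satisfied by some integers in the range but not all.

Answer: Sometimes true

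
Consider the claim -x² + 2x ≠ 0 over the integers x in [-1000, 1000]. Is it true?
The claim fails at x = 0:
x = 0: LHS = -0² + 2·0 = 0; 0 ≠ 0 — FAILS

Because a single integer refutes it, the statement is false.

Answer: False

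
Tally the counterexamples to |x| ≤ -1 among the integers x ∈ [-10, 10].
Counterexamples in [-10, 10]: {-10, -9, -8, -7, -6, -5, -4, -3, -2, -1, 0, 1, 2, 3, 4, 5, 6, 7, 8, 9, 10}.

Counting them gives 21 values.

Answer: 21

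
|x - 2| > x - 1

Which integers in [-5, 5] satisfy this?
Holds for: {-5, -4, -3, -2, -1, 0, 1}
Fails for: {2, 3, 4, 5}

Answer: {-5, -4, -3, -2, -1, 0, 1}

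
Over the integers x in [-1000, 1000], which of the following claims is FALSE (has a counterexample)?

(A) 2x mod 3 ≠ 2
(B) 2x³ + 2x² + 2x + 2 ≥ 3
(A) x = 1: LHS = (2·1) mod 3 = 2 mod 3 = 2; 2 ≠ 2 — FAILS
(B) x = 0: LHS = 2·0³ + 2·0² + 2·0 + 2 = 2; 2 ≥ 3 — FAILS

Answer: Both A and B are false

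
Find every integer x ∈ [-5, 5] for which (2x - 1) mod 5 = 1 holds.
Holds for: {-4, 1}
Fails for: {-5, -3, -2, -1, 0, 2, 3, 4, 5}

Answer: {-4, 1}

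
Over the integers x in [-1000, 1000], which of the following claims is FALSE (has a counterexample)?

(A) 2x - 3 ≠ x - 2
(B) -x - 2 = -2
(A) x = 1: LHS = 2·1 - 3 = -1, RHS = 1 - 2 = -1; -1 ≠ -1 — FAILS
(B) x = 1: LHS = -1 - 2 = -3; -3 = -2 — FAILS

Answer: Both A and B are false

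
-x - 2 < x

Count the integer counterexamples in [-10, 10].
Counterexamples in [-10, 10]: {-10, -9, -8, -7, -6, -5, -4, -3, -2, -1}.

Counting them gives 10 values.

Answer: 10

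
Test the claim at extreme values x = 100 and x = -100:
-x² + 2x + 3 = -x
x = 100: LHS = -100² + 2·100 + 3 = -9797; -9797 = -100 — FAILS
x = -100: LHS = -(-100)² + 2·(-100) + 3 = -10197, RHS = -(-100) = 100; -10197 = 100 — FAILS

Answer: No, fails for both x = 100 and x = -100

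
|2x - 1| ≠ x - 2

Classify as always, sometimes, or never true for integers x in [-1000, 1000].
Over all integers in [-1000, 1000], LHS − RHS is always positive; it is smallest at x = 1, where it equals 2:
x = 1: LHS = |2·1 - 1| = |1| = 1, RHS = 1 - 2 = -1; 1 ≠ -1 — holds
At the ends of the range:
x = -1000: LHS = |2·(-1000) - 1| = |-2001| = 2001, RHS = (-1000) - 2 = -1002; 2001 ≠ -1002 — holds
x = 1000: LHS = |2·1000 - 1| = |1999| = 1999, RHS = 1000 - 2 = 998; 1999 ≠ 998 — holds
Hence LHS − RHS is never 0, i.e. the two sides are never equal, so the relation holds for every integer in [-1000, 1000].

No counterexample exists.

Answer: Always true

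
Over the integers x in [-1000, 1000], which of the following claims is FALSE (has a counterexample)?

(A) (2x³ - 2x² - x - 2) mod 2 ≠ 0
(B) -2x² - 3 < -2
(A) x = 0: LHS = (2·0³ - 2·0² - 0 - 2) mod 2 = (-2) mod 2 = 0; 0 ≠ 0 — FAILS

(B) Over all integers in [-1000, 1000], LHS − RHS is largest at x = 0, where it equals -1:
x = 0: LHS = -2·0² - 3 = -3; -3 < -2 — holds
At the ends of the range:
x = -1000: LHS = -2·(-1000)² - 3 = -2000003; -2000003 < -2 — holds
x = 1000: LHS = -2·1000² - 3 = -2000003; -2000003 < -2 — holds
Hence LHS − RHS is never zero or positive, i.e. LHS < RHS throughout, so the relation holds for every integer in [-1000, 1000].

Only (A) has a counterexample.

Answer: A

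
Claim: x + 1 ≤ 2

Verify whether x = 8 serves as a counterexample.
Substitute x = 8 into the relation:
x = 8: LHS = 8 + 1 = 9; 9 ≤ 2 — FAILS

Since the claim fails at x = 8, this value is a counterexample.

Answer: Yes, x = 8 is a counterexample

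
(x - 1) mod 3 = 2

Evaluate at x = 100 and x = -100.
x = 100: LHS = (100 - 1) mod 3 = 99 mod 3 = 0; 0 = 2 — FAILS
x = -100: LHS = ((-100) - 1) mod 3 = (-101) mod 3 = 1; 1 = 2 — FAILS

Answer: No, fails for both x = 100 and x = -100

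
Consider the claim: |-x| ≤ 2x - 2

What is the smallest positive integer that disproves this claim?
Testing positive integers:
x = 1: LHS = |-1| = 1, RHS = 2·1 - 2 = 0; 1 ≤ 0 — FAILS  ← smallest positive counterexample

Answer: x = 1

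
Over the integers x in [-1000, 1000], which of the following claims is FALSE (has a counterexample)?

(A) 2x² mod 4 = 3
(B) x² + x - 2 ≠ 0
(A) x = 0: LHS = (2·0²) mod 4 = 0 mod 4 = 0; 0 = 3 — FAILS
(B) x = 1: LHS = 1² + 1 - 2 = 0; 0 ≠ 0 — FAILS

Answer: Both A and B are false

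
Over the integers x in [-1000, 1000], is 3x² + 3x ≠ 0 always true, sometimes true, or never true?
Holds at x = 1: LHS = 3·1² + 3·1 = 6; 6 ≠ 0 — holds
Fails at x = 0: LHS = 3·0² + 3·0 = 0; 0 ≠ 0 — FAILS
It is satisfied by some integers in the range but not all.

Answer: Sometimes true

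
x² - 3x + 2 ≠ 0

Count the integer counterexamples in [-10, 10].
Counterexamples in [-10, 10]: {1, 2}.

Counting them gives 2 values.

Answer: 2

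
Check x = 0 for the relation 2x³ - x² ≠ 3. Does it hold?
x = 0: LHS = 2·0³ - 0² = 0; 0 ≠ 3 — holds

The relation is satisfied at x = 0.

Answer: Yes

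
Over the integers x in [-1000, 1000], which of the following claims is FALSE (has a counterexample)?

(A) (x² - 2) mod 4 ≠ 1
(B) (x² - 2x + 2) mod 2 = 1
(A) For a polynomial with integer coefficients, its value mod 4 depends only on x mod 4, so it suffices to check one representative of each residue class, x = 0, 1, 2, 3:
x = 0: LHS = (0² - 2) mod 4 = (-2) mod 4 = 2; 2 ≠ 1 — holds
x = 1: LHS = (1² - 2) mod 4 = (-1) mod 4 = 3; 3 ≠ 1 — holds
x = 2: LHS = (2² - 2) mod 4 = 2 mod 4 = 2; 2 ≠ 1 — holds
x = 3: LHS = (3² - 2) mod 4 = 7 mod 4 = 3; 3 ≠ 1 — holds
The relation holds in every residue class, so the relation holds for every integer in [-1000, 1000].

(B) x = 0: LHS = (0² - 2·0 + 2) mod 2 = 2 mod 2 = 0; 0 = 1 — FAILS

Only (B) has a counterexample.

Answer: B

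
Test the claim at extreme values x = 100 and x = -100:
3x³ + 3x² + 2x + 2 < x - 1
x = 100: LHS = 3·100³ + 3·100² + 2·100 + 2 = 3030202, RHS = 100 - 1 = 99; 3030202 < 99 — FAILS
x = -100: LHS = 3·(-100)³ + 3·(-100)² + 2·(-100) + 2 = -2970198, RHS = (-100) - 1 = -101; -2970198 < -101 — holds

Answer: Partially: fails for x = 100, holds for x = -100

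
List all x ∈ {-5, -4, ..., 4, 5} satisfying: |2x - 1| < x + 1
Holds for: {1}
Fails for: {-5, -4, -3, -2, -1, 0, 2, 3, 4, 5}

Answer: {1}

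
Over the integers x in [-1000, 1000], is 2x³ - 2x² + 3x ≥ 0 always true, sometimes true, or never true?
Holds at x = 0: LHS = 2·0³ - 2·0² + 3·0 = 0; 0 ≥ 0 — holds
Fails at x = -1: LHS = 2·(-1)³ - 2·(-1)² + 3·(-1) = -7; -7 ≥ 0 — FAILS
It is satisfied by some integers in the range but not all.

Answer: Sometimes true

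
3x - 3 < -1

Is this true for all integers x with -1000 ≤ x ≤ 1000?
The claim fails at x = 1:
x = 1: LHS = 3·1 - 3 = 0; 0 < -1 — FAILS

Because a single integer refutes it, the statement is false.

Answer: False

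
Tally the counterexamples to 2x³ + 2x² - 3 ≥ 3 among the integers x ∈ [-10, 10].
Counterexamples in [-10, 10]: {-10, -9, -8, -7, -6, -5, -4, -3, -2, -1, 0, 1}.

Counting them gives 12 values.

Answer: 12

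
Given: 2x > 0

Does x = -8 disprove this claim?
Substitute x = -8 into the relation:
x = -8: LHS = 2·(-8) = -16; -16 > 0 — FAILS

Since the claim fails at x = -8, this value is a counterexample.

Answer: Yes, x = -8 is a counterexample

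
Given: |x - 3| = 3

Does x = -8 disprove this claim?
Substitute x = -8 into the relation:
x = -8: LHS = |(-8) - 3| = |-11| = 11; 11 = 3 — FAILS

Since the claim fails at x = -8, this value is a counterexample.

Answer: Yes, x = -8 is a counterexample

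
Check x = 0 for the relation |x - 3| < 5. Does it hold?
x = 0: LHS = |0 - 3| = |-3| = 3; 3 < 5 — holds

The relation is satisfied at x = 0.

Answer: Yes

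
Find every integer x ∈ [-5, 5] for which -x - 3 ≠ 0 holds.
Holds for: {-5, -4, -2, -1, 0, 1, 2, 3, 4, 5}
Fails for: {-3}

Answer: {-5, -4, -2, -1, 0, 1, 2, 3, 4, 5}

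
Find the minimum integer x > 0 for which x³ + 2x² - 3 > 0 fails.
Testing positive integers:
x = 1: LHS = 1³ + 2·1² - 3 = 0; 0 > 0 — FAILS  ← smallest positive counterexample

Answer: x = 1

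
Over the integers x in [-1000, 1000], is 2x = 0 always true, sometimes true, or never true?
Holds at x = 0: LHS = 2·0 = 0; 0 = 0 — holds
Fails at x = 1: LHS = 2·1 = 2; 2 = 0 — FAILS
It is satisfied by some integers in the range but not all.

Answer: Sometimes true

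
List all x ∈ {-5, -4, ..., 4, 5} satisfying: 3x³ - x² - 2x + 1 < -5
Holds for: {-5, -4, -3, -2}
Fails for: {-1, 0, 1, 2, 3, 4, 5}

Answer: {-5, -4, -3, -2}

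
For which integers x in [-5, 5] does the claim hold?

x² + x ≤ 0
Holds for: {-1, 0}
Fails for: {-5, -4, -3, -2, 1, 2, 3, 4, 5}

Answer: {-1, 0}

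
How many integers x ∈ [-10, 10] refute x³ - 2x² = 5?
Counterexamples in [-10, 10]: {-10, -9, -8, -7, -6, -5, -4, -3, -2, -1, 0, 1, 2, 3, 4, 5, 6, 7, 8, 9, 10}.

Counting them gives 21 values.

Answer: 21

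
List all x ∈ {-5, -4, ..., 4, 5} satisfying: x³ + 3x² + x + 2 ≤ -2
Holds for: {-5, -4}
Fails for: {-3, -2, -1, 0, 1, 2, 3, 4, 5}

Answer: {-5, -4}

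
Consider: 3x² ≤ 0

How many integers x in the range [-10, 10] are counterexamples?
Counterexamples in [-10, 10]: {-10, -9, -8, -7, -6, -5, -4, -3, -2, -1, 1, 2, 3, 4, 5, 6, 7, 8, 9, 10}.

Counting them gives 20 values.

Answer: 20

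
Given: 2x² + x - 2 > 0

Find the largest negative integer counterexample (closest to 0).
Testing negative integers from -1 downward:
x = -1: LHS = 2·(-1)² + (-1) - 2 = -1; -1 > 0 — FAILS  ← closest negative counterexample to 0

Answer: x = -1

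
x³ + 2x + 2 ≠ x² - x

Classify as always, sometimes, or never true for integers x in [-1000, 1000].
Track d = LHS − RHS over the integers in [-1000, 1000]. Equality would need d = 0, but d changes sign only between consecutive integers, jumping over 0:
x = -1: LHS = (-1)³ + 2·(-1) + 2 = -1, RHS = (-1)² - (-1) = 2; -1 ≠ 2 — holds  (d = -3)
x = 0: LHS = 0³ + 2·0 + 2 = 2, RHS = 0² - 0 = 0; 2 ≠ 0 — holds  (d = 2)
Away from these crossings d keeps a constant sign, and checking every integer in [-1000, 1000] confirms d ≠ 0 throughout. Hence the two sides are never equal, so the relation holds for every integer in [-1000, 1000].

No counterexample exists.

Answer: Always true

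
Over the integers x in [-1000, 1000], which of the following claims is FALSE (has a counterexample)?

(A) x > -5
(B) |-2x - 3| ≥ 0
(A) x = -5: -5 > -5 — FAILS

(B) An absolute value is never negative, so the left side is ≥ 0 for every x, while the right side is 0. Tightest case in [-1000, 1000] is x = -1:
x = -1: LHS = |-2·(-1) - 3| = |-1| = 1; 1 ≥ 0 — holds
Hence LHS − RHS is never negative, i.e. LHS ≥ RHS throughout, so the relation holds for every integer in [-1000, 1000].

Only (A) has a counterexample.

Answer: A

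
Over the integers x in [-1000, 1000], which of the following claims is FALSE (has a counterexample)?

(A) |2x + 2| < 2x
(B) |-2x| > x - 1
(A) x = 0: LHS = |2·0 + 2| = |2| = 2, RHS = 2·0 = 0; 2 < 0 — FAILS

(B) Over all integers in [-1000, 1000], LHS − RHS is smallest at x = 0, where it equals 1:
x = 0: LHS = |-2·0| = |0| = 0, RHS = 0 - 1 = -1; 0 > -1 — holds
At the ends of the range:
x = -1000: LHS = |-2·(-1000)| = |2000| = 2000, RHS = (-1000) - 1 = -1001; 2000 > -1001 — holds
x = 1000: LHS = |-2·1000| = |-2000| = 2000, RHS = 1000 - 1 = 999; 2000 > 999 — holds
Hence LHS − RHS is never zero or negative, i.e. LHS > RHS throughout, so the relation holds for every integer in [-1000, 1000].

Only (A) has a counterexample.

Answer: A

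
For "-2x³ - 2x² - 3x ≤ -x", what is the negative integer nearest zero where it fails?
Testing negative integers from -1 downward:
x = -1: LHS = -2·(-1)³ - 2·(-1)² - 3·(-1) = 3, RHS = -(-1) = 1; 3 ≤ 1 — FAILS  ← closest negative counterexample to 0

Answer: x = -1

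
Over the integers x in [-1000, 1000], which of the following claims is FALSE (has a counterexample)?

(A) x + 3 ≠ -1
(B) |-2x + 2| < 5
(A) x = -4: LHS = (-4) + 3 = -1; -1 ≠ -1 — FAILS
(B) x = -2: LHS = |-2·(-2) + 2| = |6| = 6; 6 < 5 — FAILS

Answer: Both A and B are false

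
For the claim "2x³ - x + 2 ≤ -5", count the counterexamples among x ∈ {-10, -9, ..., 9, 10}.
Counterexamples in [-10, 10]: {-1, 0, 1, 2, 3, 4, 5, 6, 7, 8, 9, 10}.

Counting them gives 12 values.

Answer: 12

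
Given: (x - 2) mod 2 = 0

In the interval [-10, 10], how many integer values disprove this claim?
Counterexamples in [-10, 10]: {-9, -7, -5, -3, -1, 1, 3, 5, 7, 9}.

Counting them gives 10 values.

Answer: 10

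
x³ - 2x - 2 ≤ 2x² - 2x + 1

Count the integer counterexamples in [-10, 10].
Counterexamples in [-10, 10]: {3, 4, 5, 6, 7, 8, 9, 10}.

Counting them gives 8 values.

Answer: 8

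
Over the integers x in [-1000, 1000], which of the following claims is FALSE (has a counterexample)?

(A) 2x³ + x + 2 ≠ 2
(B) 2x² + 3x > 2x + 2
(A) x = 0: LHS = 2·0³ + 0 + 2 = 2; 2 ≠ 2 — FAILS
(B) x = 0: LHS = 2·0² + 3·0 = 0, RHS = 2·0 + 2 = 2; 0 > 2 — FAILS

Answer: Both A and B are false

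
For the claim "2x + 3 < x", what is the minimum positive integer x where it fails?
Testing positive integers:
x = 1: LHS = 2·1 + 3 = 5; 5 < 1 — FAILS  ← smallest positive counterexample

Answer: x = 1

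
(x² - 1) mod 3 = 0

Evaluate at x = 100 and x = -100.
x = 100: LHS = (100² - 1) mod 3 = 9999 mod 3 = 0; 0 = 0 — holds
x = -100: LHS = ((-100)² - 1) mod 3 = 9999 mod 3 = 0; 0 = 0 — holds

Answer: Yes, holds for both x = 100 and x = -100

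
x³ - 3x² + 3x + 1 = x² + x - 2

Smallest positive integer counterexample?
Testing positive integers:
x = 1: LHS = 1³ - 3·1² + 3·1 + 1 = 2, RHS = 1² + 1 - 2 = 0; 2 = 0 — FAILS  ← smallest positive counterexample

Answer: x = 1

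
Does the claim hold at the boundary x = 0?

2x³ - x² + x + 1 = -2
x = 0: LHS = 2·0³ - 0² + 0 + 1 = 1; 1 = -2 — FAILS

The relation fails at x = 0, so x = 0 is a counterexample.

Answer: No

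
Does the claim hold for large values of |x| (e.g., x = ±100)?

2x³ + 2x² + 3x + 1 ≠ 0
x = 100: LHS = 2·100³ + 2·100² + 3·100 + 1 = 2020301; 2020301 ≠ 0 — holds
x = -100: LHS = 2·(-100)³ + 2·(-100)² + 3·(-100) + 1 = -1980299; -1980299 ≠ 0 — holds

Answer: Yes, holds for both x = 100 and x = -100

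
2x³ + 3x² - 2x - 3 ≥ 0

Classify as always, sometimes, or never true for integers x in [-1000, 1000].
Holds at x = 1: LHS = 2·1³ + 3·1² - 2·1 - 3 = 0; 0 ≥ 0 — holds
Fails at x = 0: LHS = 2·0³ + 3·0² - 2·0 - 3 = -3; -3 ≥ 0 — FAILS
It is satisfied by some integers in the range but not all.

Answer: Sometimes true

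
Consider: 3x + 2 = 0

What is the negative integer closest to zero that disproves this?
Testing negative integers from -1 downward:
x = -1: LHS = 3·(-1) + 2 = -1; -1 = 0 — FAILS  ← closest negative counterexample to 0

Answer: x = -1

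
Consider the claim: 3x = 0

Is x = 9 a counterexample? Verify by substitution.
Substitute x = 9 into the relation:
x = 9: LHS = 3·9 = 27; 27 = 0 — FAILS

Since the claim fails at x = 9, this value is a counterexample.

Answer: Yes, x = 9 is a counterexample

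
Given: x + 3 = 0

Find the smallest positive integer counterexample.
Testing positive integers:
x = 1: LHS = 1 + 3 = 4; 4 = 0 — FAILS  ← smallest positive counterexample

Answer: x = 1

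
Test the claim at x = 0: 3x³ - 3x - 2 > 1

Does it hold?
x = 0: LHS = 3·0³ - 3·0 - 2 = -2; -2 > 1 — FAILS

The relation fails at x = 0, so x = 0 is a counterexample.

Answer: No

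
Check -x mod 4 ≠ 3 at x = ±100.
x = 100: LHS = (-100) mod 4 = 0; 0 ≠ 3 — holds
x = -100: LHS = (-(-100)) mod 4 = 100 mod 4 = 0; 0 ≠ 3 — holds

Answer: Yes, holds for both x = 100 and x = -100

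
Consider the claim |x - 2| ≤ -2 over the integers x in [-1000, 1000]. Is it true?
The claim fails at x = 0:
x = 0: LHS = |0 - 2| = |-2| = 2; 2 ≤ -2 — FAILS

Because a single integer refutes it, the statement is false.

Answer: False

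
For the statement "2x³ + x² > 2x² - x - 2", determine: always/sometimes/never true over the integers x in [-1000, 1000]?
Holds at x = 0: LHS = 2·0³ + 0² = 0, RHS = 2·0² - 0 - 2 = -2; 0 > -2 — holds
Fails at x = -1: LHS = 2·(-1)³ + (-1)² = -1, RHS = 2·(-1)² - (-1) - 2 = 1; -1 > 1 — FAILS
It is satisfied by some integers in the range but not all.

Answer: Sometimes true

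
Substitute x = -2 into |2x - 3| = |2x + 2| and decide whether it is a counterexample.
Substitute x = -2 into the relation:
x = -2: LHS = |2·(-2) - 3| = |-7| = 7, RHS = |2·(-2) + 2| = |-2| = 2; 7 = 2 — FAILS

Since the claim fails at x = -2, this value is a counterexample.

Answer: Yes, x = -2 is a counterexample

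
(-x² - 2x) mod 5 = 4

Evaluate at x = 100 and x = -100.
x = 100: LHS = (-100² - 2·100) mod 5 = (-10200) mod 5 = 0; 0 = 4 — FAILS
x = -100: LHS = (-(-100)² - 2·(-100)) mod 5 = (-9800) mod 5 = 0; 0 = 4 — FAILS

Answer: No, fails for both x = 100 and x = -100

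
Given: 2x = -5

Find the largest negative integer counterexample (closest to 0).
Testing negative integers from -1 downward:
x = -1: LHS = 2·(-1) = -2; -2 = -5 — FAILS  ← closest negative counterexample to 0

Answer: x = -1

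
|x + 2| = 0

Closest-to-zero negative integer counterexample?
Testing negative integers from -1 downward:
x = -1: LHS = |(-1) + 2| = |1| = 1; 1 = 0 — FAILS  ← closest negative counterexample to 0

Answer: x = -1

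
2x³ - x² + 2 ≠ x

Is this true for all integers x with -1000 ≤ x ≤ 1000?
The claim fails at x = -1:
x = -1: LHS = 2·(-1)³ - (-1)² + 2 = -1; -1 ≠ -1 — FAILS

Because a single integer refutes it, the statement is false.

Answer: False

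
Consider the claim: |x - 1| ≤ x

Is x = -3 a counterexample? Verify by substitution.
Substitute x = -3 into the relation:
x = -3: LHS = |(-3) - 1| = |-4| = 4; 4 ≤ -3 — FAILS

Since the claim fails at x = -3, this value is a counterexample.

Answer: Yes, x = -3 is a counterexample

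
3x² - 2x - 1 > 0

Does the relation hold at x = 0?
x = 0: LHS = 3·0² - 2·0 - 1 = -1; -1 > 0 — FAILS

The relation fails at x = 0, so x = 0 is a counterexample.

Answer: No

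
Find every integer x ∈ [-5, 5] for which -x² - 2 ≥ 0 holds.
Over all integers in [-5, 5], LHS − RHS is largest at x = 0, where it equals -2:
x = 0: LHS = -0² - 2 = -2; -2 ≥ 0 — FAILS
At the ends of the range:
x = -5: LHS = -(-5)² - 2 = -27; -27 ≥ 0 — FAILS
x = 5: LHS = -5² - 2 = -27; -27 ≥ 0 — FAILS
Hence LHS − RHS is never zero or positive, i.e. LHS < RHS throughout, so the claimed relation (≥) fails for every integer in [-5, 5].

Answer: None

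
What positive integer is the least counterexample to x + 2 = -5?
Testing positive integers:
x = 1: LHS = 1 + 2 = 3; 3 = -5 — FAILS  ← smallest positive counterexample

Answer: x = 1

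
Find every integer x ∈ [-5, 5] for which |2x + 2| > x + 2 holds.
Holds for: {-5, -4, -3, -2, 1, 2, 3, 4, 5}
Fails for: {-1, 0}

Answer: {-5, -4, -3, -2, 1, 2, 3, 4, 5}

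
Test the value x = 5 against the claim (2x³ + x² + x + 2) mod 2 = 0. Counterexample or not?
Substitute x = 5 into the relation:
x = 5: LHS = (2·5³ + 5² + 5 + 2) mod 2 = 282 mod 2 = 0; 0 = 0 — holds

The relation holds at x = 5, so it is not a counterexample.

Answer: No, x = 5 is not a counterexample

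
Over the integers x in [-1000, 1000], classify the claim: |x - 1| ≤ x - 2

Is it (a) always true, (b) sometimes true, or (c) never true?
Over all integers in [-1000, 1000], LHS − RHS is smallest at x = 1, where it equals 1:
x = 1: LHS = |1 - 1| = |0| = 0, RHS = 1 - 2 = -1; 0 ≤ -1 — FAILS
At the ends of the range:
x = -1000: LHS = |(-1000) - 1| = |-1001| = 1001, RHS = (-1000) - 2 = -1002; 1001 ≤ -1002 — FAILS
x = 1000: LHS = |1000 - 1| = |999| = 999, RHS = 1000 - 2 = 998; 999 ≤ 998 — FAILS
Hence LHS − RHS is never zero or negative, i.e. LHS > RHS throughout, so the claimed relation (≤) fails for every integer in [-1000, 1000].

No integer in the range satisfies it.

Answer: Never true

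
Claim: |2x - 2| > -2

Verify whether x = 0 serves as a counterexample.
Substitute x = 0 into the relation:
x = 0: LHS = |2·0 - 2| = |-2| = 2; 2 > -2 — holds

The relation holds at x = 0, so it is not a counterexample.

Answer: No, x = 0 is not a counterexample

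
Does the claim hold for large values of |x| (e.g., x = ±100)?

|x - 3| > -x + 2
x = 100: LHS = |100 - 3| = |97| = 97, RHS = -100 + 2 = -98; 97 > -98 — holds
x = -100: LHS = |(-100) - 3| = |-103| = 103, RHS = -(-100) + 2 = 102; 103 > 102 — holds

Answer: Yes, holds for both x = 100 and x = -100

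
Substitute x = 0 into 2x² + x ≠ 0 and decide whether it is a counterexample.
Substitute x = 0 into the relation:
x = 0: LHS = 2·0² + 0 = 0; 0 ≠ 0 — FAILS

Since the claim fails at x = 0, this value is a counterexample.

Answer: Yes, x = 0 is a counterexample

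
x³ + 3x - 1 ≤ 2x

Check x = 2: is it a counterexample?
Substitute x = 2 into the relation:
x = 2: LHS = 2³ + 3·2 - 1 = 13, RHS = 2·2 = 4; 13 ≤ 4 — FAILS

Since the claim fails at x = 2, this value is a counterexample.

Answer: Yes, x = 2 is a counterexample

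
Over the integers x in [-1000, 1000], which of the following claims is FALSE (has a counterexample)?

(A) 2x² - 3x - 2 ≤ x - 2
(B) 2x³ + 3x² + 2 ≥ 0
(A) x = -1: LHS = 2·(-1)² - 3·(-1) - 2 = 3, RHS = (-1) - 2 = -3; 3 ≤ -3 — FAILS
(B) x = -2: LHS = 2·(-2)³ + 3·(-2)² + 2 = -2; -2 ≥ 0 — FAILS

Answer: Both A and B are false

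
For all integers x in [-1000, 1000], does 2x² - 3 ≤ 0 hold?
The claim fails at x = 2:
x = 2: LHS = 2·2² - 3 = 5; 5 ≤ 0 — FAILS

Because a single integer refutes it, the statement is false.

Answer: False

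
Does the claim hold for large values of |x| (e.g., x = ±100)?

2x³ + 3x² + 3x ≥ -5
x = 100: LHS = 2·100³ + 3·100² + 3·100 = 2030300; 2030300 ≥ -5 — holds
x = -100: LHS = 2·(-100)³ + 3·(-100)² + 3·(-100) = -1970300; -1970300 ≥ -5 — FAILS

Answer: Partially: holds for x = 100, fails for x = -100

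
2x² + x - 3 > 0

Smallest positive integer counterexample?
Testing positive integers:
x = 1: LHS = 2·1² + 1 - 3 = 0; 0 > 0 — FAILS  ← smallest positive counterexample

Answer: x = 1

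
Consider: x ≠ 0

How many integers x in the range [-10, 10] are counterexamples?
Counterexamples in [-10, 10]: {0}.

Counting them gives 1 values.

Answer: 1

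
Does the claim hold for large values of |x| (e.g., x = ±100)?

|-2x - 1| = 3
x = 100: LHS = |-2·100 - 1| = |-201| = 201; 201 = 3 — FAILS
x = -100: LHS = |-2·(-100) - 1| = |199| = 199; 199 = 3 — FAILS

Answer: No, fails for both x = 100 and x = -100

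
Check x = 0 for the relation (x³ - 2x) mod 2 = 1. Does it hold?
x = 0: LHS = (0³ - 2·0) mod 2 = 0 mod 2 = 0; 0 = 1 — FAILS

The relation fails at x = 0, so x = 0 is a counterexample.

Answer: No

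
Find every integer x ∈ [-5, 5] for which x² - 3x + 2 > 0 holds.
Holds for: {-5, -4, -3, -2, -1, 0, 3, 4, 5}
Fails for: {1, 2}

Answer: {-5, -4, -3, -2, -1, 0, 3, 4, 5}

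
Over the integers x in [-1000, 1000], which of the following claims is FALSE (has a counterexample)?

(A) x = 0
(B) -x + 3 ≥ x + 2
(A) x = 1: 1 = 0 — FAILS
(B) x = 1: LHS = -1 + 3 = 2, RHS = 1 + 2 = 3; 2 ≥ 3 — FAILS

Answer: Both A and B are false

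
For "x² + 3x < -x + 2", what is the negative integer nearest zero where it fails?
Testing negative integers from -1 downward:
x = -1: LHS = (-1)² + 3·(-1) = -2, RHS = -(-1) + 2 = 3; -2 < 3 — holds
x = -2: LHS = (-2)² + 3·(-2) = -2, RHS = -(-2) + 2 = 4; -2 < 4 — holds
x = -3: LHS = (-3)² + 3·(-3) = 0, RHS = -(-3) + 2 = 5; 0 < 5 — holds
x = -4: LHS = (-4)² + 3·(-4) = 4, RHS = -(-4) + 2 = 6; 4 < 6 — holds
x = -5: LHS = (-5)² + 3·(-5) = 10, RHS = -(-5) + 2 = 7; 10 < 7 — FAILS  ← closest negative counterexample to 0

Answer: x = -5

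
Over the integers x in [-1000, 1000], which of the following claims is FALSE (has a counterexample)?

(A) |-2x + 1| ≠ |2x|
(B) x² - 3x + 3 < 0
(A) Track d = LHS − RHS over the integers in [-1000, 1000]. Equality would need d = 0, but d changes sign only between consecutive integers, jumping over 0:
x = 0: LHS = |-2·0 + 1| = |1| = 1, RHS = |2·0| = |0| = 0; 1 ≠ 0 — holds  (d = 1)
x = 1: LHS = |-2·1 + 1| = |-1| = 1, RHS = |2·1| = |2| = 2; 1 ≠ 2 — holds  (d = -1)
Away from these crossings d keeps a constant sign, and checking every integer in [-1000, 1000] confirms d ≠ 0 throughout. Hence the two sides are never equal, so the relation holds for every integer in [-1000, 1000].

(B) x = 0: LHS = 0² - 3·0 + 3 = 3; 3 < 0 — FAILS

Only (B) has a counterexample.

Answer: B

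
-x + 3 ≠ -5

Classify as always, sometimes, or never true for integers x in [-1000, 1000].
Holds at x = 0: LHS = -0 + 3 = 3; 3 ≠ -5 — holds
Fails at x = 8: LHS = -8 + 3 = -5; -5 ≠ -5 — FAILS
It is satisfied by some integers in the range but not all.

Answer: Sometimes true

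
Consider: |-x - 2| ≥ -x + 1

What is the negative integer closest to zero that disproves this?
Testing negative integers from -1 downward:
x = -1: LHS = |-(-1) - 2| = |-1| = 1, RHS = -(-1) + 1 = 2; 1 ≥ 2 — FAILS  ← closest negative counterexample to 0

Answer: x = -1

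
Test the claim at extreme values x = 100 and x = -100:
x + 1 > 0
x = 100: LHS = 100 + 1 = 101; 101 > 0 — holds
x = -100: LHS = (-100) + 1 = -99; -99 > 0 — FAILS

Answer: Partially: holds for x = 100, fails for x = -100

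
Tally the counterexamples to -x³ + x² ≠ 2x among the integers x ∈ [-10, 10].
Counterexamples in [-10, 10]: {0}.

Counting them gives 1 values.

Answer: 1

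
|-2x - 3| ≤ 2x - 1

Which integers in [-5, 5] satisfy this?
Over all integers in [-5, 5], LHS − RHS is smallest at x = 0, where it equals 4:
x = 0: LHS = |-2·0 - 3| = |-3| = 3, RHS = 2·0 - 1 = -1; 3 ≤ -1 — FAILS
At the ends of the range:
x = -5: LHS = |-2·(-5) - 3| = |7| = 7, RHS = 2·(-5) - 1 = -11; 7 ≤ -11 — FAILS
x = 5: LHS = |-2·5 - 3| = |-13| = 13, RHS = 2·5 - 1 = 9; 13 ≤ 9 — FAILS
Hence LHS − RHS is never zero or negative, i.e. LHS > RHS throughout, so the claimed relation (≤) fails for every integer in [-5, 5].

Answer: None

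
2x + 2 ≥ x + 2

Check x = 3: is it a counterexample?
Substitute x = 3 into the relation:
x = 3: LHS = 2·3 + 2 = 8, RHS = 3 + 2 = 5; 8 ≥ 5 — holds

The claim holds here, so x = 3 is not a counterexample. (A counterexample exists elsewhere, e.g. x = -1.)

Answer: No, x = 3 is not a counterexample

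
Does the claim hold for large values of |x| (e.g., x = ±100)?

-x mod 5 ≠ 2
x = 100: LHS = (-100) mod 5 = 0; 0 ≠ 2 — holds
x = -100: LHS = (-(-100)) mod 5 = 100 mod 5 = 0; 0 ≠ 2 — holds

Answer: Yes, holds for both x = 100 and x = -100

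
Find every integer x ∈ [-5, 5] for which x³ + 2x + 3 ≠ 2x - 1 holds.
Track d = LHS − RHS over the integers in [-5, 5]. Equality would need d = 0, but d changes sign only between consecutive integers, jumping over 0:
x = -2: LHS = (-2)³ + 2·(-2) + 3 = -9, RHS = 2·(-2) - 1 = -5; -9 ≠ -5 — holds  (d = -4)
x = -1: LHS = (-1)³ + 2·(-1) + 3 = 0, RHS = 2·(-1) - 1 = -3; 0 ≠ -3 — holds  (d = 3)
Away from these crossings d keeps a constant sign, and checking every integer in [-5, 5] confirms d ≠ 0 throughout. Hence the two sides are never equal, so the relation holds for every integer in [-5, 5].

Answer: All integers in [-5, 5]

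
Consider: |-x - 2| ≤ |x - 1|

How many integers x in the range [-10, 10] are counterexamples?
Counterexamples in [-10, 10]: {0, 1, 2, 3, 4, 5, 6, 7, 8, 9, 10}.

Counting them gives 11 values.

Answer: 11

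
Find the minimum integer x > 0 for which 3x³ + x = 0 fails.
Testing positive integers:
x = 1: LHS = 3·1³ + 1 = 4; 4 = 0 — FAILS  ← smallest positive counterexample

Answer: x = 1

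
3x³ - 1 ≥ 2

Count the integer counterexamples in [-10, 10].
Counterexamples in [-10, 10]: {-10, -9, -8, -7, -6, -5, -4, -3, -2, -1, 0}.

Counting them gives 11 values.

Answer: 11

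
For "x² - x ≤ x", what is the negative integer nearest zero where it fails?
Testing negative integers from -1 downward:
x = -1: LHS = (-1)² - (-1) = 2; 2 ≤ -1 — FAILS  ← closest negative counterexample to 0

Answer: x = -1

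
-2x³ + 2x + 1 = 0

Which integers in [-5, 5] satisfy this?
Track d = LHS − RHS over the integers in [-5, 5]. Equality would need d = 0, but d changes sign only between consecutive integers, jumping over 0:
x = 1: LHS = -2·1³ + 2·1 + 1 = 1; 1 = 0 — FAILS  (d = 1)
x = 2: LHS = -2·2³ + 2·2 + 1 = -11; -11 = 0 — FAILS  (d = -11)
Away from these crossings d keeps a constant sign, and checking every integer in [-5, 5] confirms d ≠ 0 throughout. Hence the two sides are never equal, so the claimed relation (=) fails for every integer in [-5, 5].

Answer: None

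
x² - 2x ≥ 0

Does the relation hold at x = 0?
x = 0: LHS = 0² - 2·0 = 0; 0 ≥ 0 — holds

The relation is satisfied at x = 0.

Answer: Yes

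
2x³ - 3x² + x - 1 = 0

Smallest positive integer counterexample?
Testing positive integers:
x = 1: LHS = 2·1³ - 3·1² + 1 - 1 = -1; -1 = 0 — FAILS  ← smallest positive counterexample

Answer: x = 1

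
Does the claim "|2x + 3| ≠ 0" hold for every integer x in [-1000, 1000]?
Over all integers in [-1000, 1000], LHS − RHS is always positive; it is smallest at x = -1, where it equals 1:
x = -1: LHS = |2·(-1) + 3| = |1| = 1; 1 ≠ 0 — holds
At the ends of the range:
x = -1000: LHS = |2·(-1000) + 3| = |-1997| = 1997; 1997 ≠ 0 — holds
x = 1000: LHS = |2·1000 + 3| = |2003| = 2003; 2003 ≠ 0 — holds
Hence LHS − RHS is never 0, i.e. the two sides are never equal, so the relation holds for every integer in [-1000, 1000].

No counterexample exists.

Answer: True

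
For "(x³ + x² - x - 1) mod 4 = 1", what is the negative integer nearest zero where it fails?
Testing negative integers from -1 downward:
x = -1: LHS = ((-1)³ + (-1)² - (-1) - 1) mod 4 = 0 mod 4 = 0; 0 = 1 — FAILS  ← closest negative counterexample to 0

Answer: x = -1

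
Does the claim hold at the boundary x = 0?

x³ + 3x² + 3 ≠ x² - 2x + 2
x = 0: LHS = 0³ + 3·0² + 3 = 3, RHS = 0² - 2·0 + 2 = 2; 3 ≠ 2 — holds

The relation is satisfied at x = 0.

Answer: Yes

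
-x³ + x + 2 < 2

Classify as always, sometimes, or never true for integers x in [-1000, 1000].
Holds at x = 2: LHS = -2³ + 2 + 2 = -4; -4 < 2 — holds
Fails at x = 0: LHS = -0³ + 0 + 2 = 2; 2 < 2 — FAILS
It is satisfied by some integers in the range but not all.

Answer: Sometimes true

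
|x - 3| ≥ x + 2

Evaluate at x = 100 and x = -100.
x = 100: LHS = |100 - 3| = |97| = 97, RHS = 100 + 2 = 102; 97 ≥ 102 — FAILS
x = -100: LHS = |(-100) - 3| = |-103| = 103, RHS = (-100) + 2 = -98; 103 ≥ -98 — holds

Answer: Partially: fails for x = 100, holds for x = -100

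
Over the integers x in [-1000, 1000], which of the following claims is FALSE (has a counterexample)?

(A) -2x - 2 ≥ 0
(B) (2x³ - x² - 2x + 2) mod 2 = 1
(A) x = 0: LHS = -2·0 - 2 = -2; -2 ≥ 0 — FAILS
(B) x = 0: LHS = (2·0³ - 0² - 2·0 + 2) mod 2 = 2 mod 2 = 0; 0 = 1 — FAILS

Answer: Both A and B are false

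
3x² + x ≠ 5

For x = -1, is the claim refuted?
Substitute x = -1 into the relation:
x = -1: LHS = 3·(-1)² + (-1) = 2; 2 ≠ 5 — holds

The relation holds at x = -1, so it is not a counterexample.

Answer: No, x = -1 is not a counterexample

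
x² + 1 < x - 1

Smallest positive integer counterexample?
Testing positive integers:
x = 1: LHS = 1² + 1 = 2, RHS = 1 - 1 = 0; 2 < 0 — FAILS  ← smallest positive counterexample

Answer: x = 1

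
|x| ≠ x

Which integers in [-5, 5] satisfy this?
Holds for: {-5, -4, -3, -2, -1}
Fails for: {0, 1, 2, 3, 4, 5}

Answer: {-5, -4, -3, -2, -1}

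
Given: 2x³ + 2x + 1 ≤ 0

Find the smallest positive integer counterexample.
Testing positive integers:
x = 1: LHS = 2·1³ + 2·1 + 1 = 5; 5 ≤ 0 — FAILS  ← smallest positive counterexample

Answer: x = 1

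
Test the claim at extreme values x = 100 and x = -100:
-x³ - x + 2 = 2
x = 100: LHS = -100³ - 100 + 2 = -1000098; -1000098 = 2 — FAILS
x = -100: LHS = -(-100)³ - (-100) + 2 = 1000102; 1000102 = 2 — FAILS

Answer: No, fails for both x = 100 and x = -100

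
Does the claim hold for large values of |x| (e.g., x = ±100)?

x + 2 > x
x = 100: LHS = 100 + 2 = 102; 102 > 100 — holds
x = -100: LHS = (-100) + 2 = -98; -98 > -100 — holds

Answer: Yes, holds for both x = 100 and x = -100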